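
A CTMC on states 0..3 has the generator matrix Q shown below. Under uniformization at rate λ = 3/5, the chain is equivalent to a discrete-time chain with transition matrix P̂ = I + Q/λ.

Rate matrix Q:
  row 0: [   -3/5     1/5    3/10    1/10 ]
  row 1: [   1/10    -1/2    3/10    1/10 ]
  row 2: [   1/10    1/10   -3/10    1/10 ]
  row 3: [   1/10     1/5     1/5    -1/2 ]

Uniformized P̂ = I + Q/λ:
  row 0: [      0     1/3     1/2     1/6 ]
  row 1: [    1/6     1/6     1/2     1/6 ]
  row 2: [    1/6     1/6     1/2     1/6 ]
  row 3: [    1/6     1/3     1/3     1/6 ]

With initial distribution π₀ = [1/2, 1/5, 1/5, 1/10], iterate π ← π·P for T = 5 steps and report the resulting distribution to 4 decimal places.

π = [0.1428, 0.2183, 0.4722, 0.1667]

t=0: π = [0.5000, 0.2000, 0.2000, 0.1000]
t=1: π = [0.0833, 0.2667, 0.4833, 0.1667]
t=2: π = [0.1528, 0.2083, 0.4722, 0.1667]
t=3: π = [0.1412, 0.2199, 0.4722, 0.1667]
t=4: π = [0.1431, 0.2180, 0.4722, 0.1667]
t=5: π = [0.1428, 0.2183, 0.4722, 0.1667]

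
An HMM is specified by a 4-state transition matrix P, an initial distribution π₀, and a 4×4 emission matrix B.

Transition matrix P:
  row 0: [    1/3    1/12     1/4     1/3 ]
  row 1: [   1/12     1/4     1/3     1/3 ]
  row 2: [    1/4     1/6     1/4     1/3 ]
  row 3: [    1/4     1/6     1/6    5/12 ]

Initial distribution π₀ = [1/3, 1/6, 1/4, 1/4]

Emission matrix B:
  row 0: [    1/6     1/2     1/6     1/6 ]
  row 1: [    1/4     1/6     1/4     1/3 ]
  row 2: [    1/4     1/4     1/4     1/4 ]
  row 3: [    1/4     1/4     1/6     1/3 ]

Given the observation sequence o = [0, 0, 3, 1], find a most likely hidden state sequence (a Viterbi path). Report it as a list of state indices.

path = [3, 3, 3, 0]

t=0: δ = [5.556e-02, 4.167e-02, 6.250e-02, 6.250e-02]  (obs o_0=0)
t=1: δ = [3.086e-03, 2.604e-03, 3.906e-03, 6.510e-03]  ψ = [0, 1, 2, 3]  (obs o_1=0)
t=2: δ = [2.713e-04, 3.617e-04, 2.713e-04, 9.042e-04]  ψ = [3, 3, 3, 3]  (obs o_2=3)
t=3: δ = [1.130e-04, 2.512e-05, 3.768e-05, 9.419e-05]  ψ = [3, 3, 3, 3]  (obs o_3=1)
backtrack: best end state = 0; path = [3, 3, 3, 0]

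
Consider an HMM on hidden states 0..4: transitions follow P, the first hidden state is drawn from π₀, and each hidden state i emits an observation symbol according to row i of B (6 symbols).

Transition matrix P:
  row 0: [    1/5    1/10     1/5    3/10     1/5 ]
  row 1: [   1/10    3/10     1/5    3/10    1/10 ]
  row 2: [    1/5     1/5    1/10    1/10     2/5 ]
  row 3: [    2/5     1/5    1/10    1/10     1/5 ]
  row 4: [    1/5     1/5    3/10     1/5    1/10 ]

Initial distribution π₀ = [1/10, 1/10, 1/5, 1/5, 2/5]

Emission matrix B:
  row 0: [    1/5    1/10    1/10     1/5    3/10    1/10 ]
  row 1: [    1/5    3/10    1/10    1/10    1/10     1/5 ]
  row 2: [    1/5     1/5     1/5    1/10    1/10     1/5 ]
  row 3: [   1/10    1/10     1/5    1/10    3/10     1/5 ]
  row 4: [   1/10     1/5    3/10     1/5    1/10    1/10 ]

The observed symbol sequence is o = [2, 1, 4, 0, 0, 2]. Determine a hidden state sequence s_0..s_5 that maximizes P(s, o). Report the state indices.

t=0: δ = [1.000e-02, 1.000e-02, 4.000e-02, 4.000e-02, 1.200e-01]  (obs o_0=2)
t=1: δ = [2.400e-03, 7.200e-03, 7.200e-03, 2.400e-03, 3.200e-03]  ψ = [4, 4, 4, 4, 2]  (obs o_1=1)
t=2: δ = [4.320e-04, 2.160e-04, 1.440e-04, 6.480e-04, 2.880e-04]  ψ = [2, 1, 1, 1, 2]  (obs o_2=4)
t=3: δ = [5.184e-05, 2.592e-05, 1.728e-05, 1.296e-05, 1.296e-05]  ψ = [3, 3, 0, 0, 3]  (obs o_3=0)
t=4: δ = [2.074e-06, 1.555e-06, 2.074e-06, 1.555e-06, 1.037e-06]  ψ = [0, 1, 0, 0, 0]  (obs o_4=0)
t=5: δ = [6.221e-08, 4.666e-08, 8.294e-08, 1.244e-07, 2.488e-07]  ψ = [3, 1, 0, 0, 2]  (obs o_5=2)
backtrack: best end state = 4; path = [4, 1, 3, 0, 2, 4]

path = [4, 1, 3, 0, 2, 4]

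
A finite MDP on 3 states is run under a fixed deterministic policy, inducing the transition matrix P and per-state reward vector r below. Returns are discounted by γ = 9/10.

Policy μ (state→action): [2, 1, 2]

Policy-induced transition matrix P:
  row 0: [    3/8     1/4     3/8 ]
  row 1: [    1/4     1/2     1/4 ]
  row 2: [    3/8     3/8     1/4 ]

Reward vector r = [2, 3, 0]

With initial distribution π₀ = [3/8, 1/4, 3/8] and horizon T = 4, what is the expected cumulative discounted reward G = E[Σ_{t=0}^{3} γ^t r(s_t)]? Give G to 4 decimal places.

G = 5.8508

t=0: π = [0.3750, 0.2500, 0.3750], E[r] = 1.5000, γ^t·E[r] = 1.500000, running G = 1.500000
t=1: π = [0.3438, 0.3594, 0.2969], E[r] = 1.7656, γ^t·E[r] = 1.589063, running G = 3.089063
t=2: π = [0.3301, 0.3770, 0.2930], E[r] = 1.7910, γ^t·E[r] = 1.450723, running G = 4.539785
t=3: π = [0.3279, 0.3809, 0.2913], E[r] = 1.7983, γ^t·E[r] = 1.310990, running G = 5.850775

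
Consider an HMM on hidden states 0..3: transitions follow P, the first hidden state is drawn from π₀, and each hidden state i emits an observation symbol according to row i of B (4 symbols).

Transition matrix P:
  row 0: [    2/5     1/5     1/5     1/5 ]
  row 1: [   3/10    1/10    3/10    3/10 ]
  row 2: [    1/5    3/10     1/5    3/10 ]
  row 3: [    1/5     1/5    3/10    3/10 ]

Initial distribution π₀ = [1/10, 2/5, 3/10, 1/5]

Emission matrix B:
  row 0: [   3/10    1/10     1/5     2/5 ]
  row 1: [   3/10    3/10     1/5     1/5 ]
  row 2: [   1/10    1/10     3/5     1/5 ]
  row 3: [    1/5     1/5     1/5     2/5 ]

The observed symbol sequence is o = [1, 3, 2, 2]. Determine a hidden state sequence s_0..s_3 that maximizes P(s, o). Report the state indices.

t=0: δ = [1.000e-02, 1.200e-01, 3.000e-02, 4.000e-02]  (obs o_0=1)
t=1: δ = [1.440e-02, 2.400e-03, 7.200e-03, 1.440e-02]  ψ = [1, 1, 1, 1]  (obs o_1=3)
t=2: δ = [1.152e-03, 5.760e-04, 2.592e-03, 8.640e-04]  ψ = [0, 0, 3, 3]  (obs o_2=2)
t=3: δ = [1.037e-04, 1.555e-04, 3.110e-04, 1.555e-04]  ψ = [2, 2, 2, 2]  (obs o_3=2)
backtrack: best end state = 2; path = [1, 3, 2, 2]

path = [1, 3, 2, 2]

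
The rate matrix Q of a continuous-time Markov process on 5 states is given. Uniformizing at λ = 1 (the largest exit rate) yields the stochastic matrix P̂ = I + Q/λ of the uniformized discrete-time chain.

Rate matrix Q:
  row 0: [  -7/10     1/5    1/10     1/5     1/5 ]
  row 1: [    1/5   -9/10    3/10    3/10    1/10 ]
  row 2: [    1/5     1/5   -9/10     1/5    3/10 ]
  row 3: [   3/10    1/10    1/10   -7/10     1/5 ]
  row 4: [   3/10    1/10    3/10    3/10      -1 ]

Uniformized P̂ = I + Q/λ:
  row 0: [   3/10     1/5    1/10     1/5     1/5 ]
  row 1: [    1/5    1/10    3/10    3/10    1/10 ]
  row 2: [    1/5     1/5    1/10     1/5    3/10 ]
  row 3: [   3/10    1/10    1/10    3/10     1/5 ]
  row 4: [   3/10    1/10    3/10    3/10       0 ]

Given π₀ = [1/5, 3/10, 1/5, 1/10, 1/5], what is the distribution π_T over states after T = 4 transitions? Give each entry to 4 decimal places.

t=0: π = [0.2000, 0.3000, 0.2000, 0.1000, 0.2000]
t=1: π = [0.2500, 0.1400, 0.2000, 0.2600, 0.1500]
t=2: π = [0.2660, 0.1450, 0.1580, 0.2550, 0.1760]
t=3: π = [0.2697, 0.1424, 0.1642, 0.2576, 0.1661]
t=4: π = [0.2693, 0.1434, 0.1617, 0.2566, 0.1690]

π = [0.2693, 0.1434, 0.1617, 0.2566, 0.1690]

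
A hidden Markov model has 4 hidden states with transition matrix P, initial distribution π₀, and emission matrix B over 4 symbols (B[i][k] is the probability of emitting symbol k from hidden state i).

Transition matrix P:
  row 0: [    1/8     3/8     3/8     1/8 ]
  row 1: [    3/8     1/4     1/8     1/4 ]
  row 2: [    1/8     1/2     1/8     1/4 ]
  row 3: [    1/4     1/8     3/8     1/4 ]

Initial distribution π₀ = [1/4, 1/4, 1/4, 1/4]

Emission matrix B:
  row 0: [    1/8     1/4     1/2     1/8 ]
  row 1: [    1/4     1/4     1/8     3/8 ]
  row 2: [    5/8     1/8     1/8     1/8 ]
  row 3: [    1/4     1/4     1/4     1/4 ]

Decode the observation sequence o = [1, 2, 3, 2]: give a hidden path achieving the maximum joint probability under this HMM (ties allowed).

path = [1, 0, 1, 0]

t=0: δ = [6.250e-02, 6.250e-02, 3.125e-02, 6.250e-02]  (obs o_0=1)
t=1: δ = [1.172e-02, 2.930e-03, 2.930e-03, 3.906e-03]  ψ = [1, 0, 0, 1]  (obs o_1=2)
t=2: δ = [1.831e-04, 1.648e-03, 5.493e-04, 3.662e-04]  ψ = [0, 0, 0, 0]  (obs o_2=3)
t=3: δ = [3.090e-04, 5.150e-05, 2.575e-05, 1.030e-04]  ψ = [1, 1, 1, 1]  (obs o_3=2)
backtrack: best end state = 0; path = [1, 0, 1, 0]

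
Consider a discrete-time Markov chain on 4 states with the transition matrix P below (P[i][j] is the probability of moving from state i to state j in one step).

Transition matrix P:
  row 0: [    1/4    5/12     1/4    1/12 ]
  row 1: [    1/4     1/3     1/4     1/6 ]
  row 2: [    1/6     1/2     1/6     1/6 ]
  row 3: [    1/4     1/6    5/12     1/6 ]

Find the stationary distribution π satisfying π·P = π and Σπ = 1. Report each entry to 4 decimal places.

π = [0.2289, 0.3701, 0.2535, 0.1476]

Balance equations π_j = Σ_i π_i·P[i][j]:
  π_0 = 1/4·π_0 + 1/4·π_1 + 1/6·π_2 + 1/4·π_3
  π_1 = 5/12·π_0 + 1/3·π_1 + 1/2·π_2 + 1/6·π_3
  π_2 = 1/4·π_0 + 1/4·π_1 + 1/6·π_2 + 5/12·π_3
  normalize: π_0 + π_1 + π_2 + π_3 = 1
Solving the linear system gives exactly π = [214/935, 346/935, 237/935, 138/935].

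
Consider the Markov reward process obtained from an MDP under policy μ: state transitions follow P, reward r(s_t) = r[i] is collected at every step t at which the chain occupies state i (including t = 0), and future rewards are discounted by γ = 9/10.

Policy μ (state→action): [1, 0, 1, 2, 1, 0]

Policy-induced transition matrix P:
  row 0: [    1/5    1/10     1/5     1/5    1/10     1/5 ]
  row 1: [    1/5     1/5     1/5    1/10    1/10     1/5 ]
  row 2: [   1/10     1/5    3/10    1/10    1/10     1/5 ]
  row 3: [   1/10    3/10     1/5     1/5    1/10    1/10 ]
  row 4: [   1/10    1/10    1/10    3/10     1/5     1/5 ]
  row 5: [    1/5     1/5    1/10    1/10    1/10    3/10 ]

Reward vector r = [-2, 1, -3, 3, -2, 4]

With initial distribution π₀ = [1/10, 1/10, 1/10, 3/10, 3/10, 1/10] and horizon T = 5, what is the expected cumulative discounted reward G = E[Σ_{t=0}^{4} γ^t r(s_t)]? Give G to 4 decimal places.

t=0: π = [0.1000, 0.1000, 0.1000, 0.3000, 0.3000, 0.1000], E[r] = 0.3000, γ^t·E[r] = 0.300000, running G = 0.300000
t=1: π = [0.1300, 0.1900, 0.1700, 0.2000, 0.1300, 0.1800], E[r] = 0.4800, γ^t·E[r] = 0.432000, running G = 0.732000
t=2: π = [0.1500, 0.1940, 0.1860, 0.1590, 0.1130, 0.1980], E[r] = 0.3790, γ^t·E[r] = 0.306990, running G = 1.038990
t=3: π = [0.1542, 0.1896, 0.1875, 0.1535, 0.1113, 0.2039], E[r] = 0.3722, γ^t·E[r] = 0.271334, running G = 1.310324
t=4: π = [0.1548, 0.1888, 0.1872, 0.1530, 0.1111, 0.2050], E[r] = 0.3746, γ^t·E[r] = 0.245749, running G = 1.556073

G = 1.5561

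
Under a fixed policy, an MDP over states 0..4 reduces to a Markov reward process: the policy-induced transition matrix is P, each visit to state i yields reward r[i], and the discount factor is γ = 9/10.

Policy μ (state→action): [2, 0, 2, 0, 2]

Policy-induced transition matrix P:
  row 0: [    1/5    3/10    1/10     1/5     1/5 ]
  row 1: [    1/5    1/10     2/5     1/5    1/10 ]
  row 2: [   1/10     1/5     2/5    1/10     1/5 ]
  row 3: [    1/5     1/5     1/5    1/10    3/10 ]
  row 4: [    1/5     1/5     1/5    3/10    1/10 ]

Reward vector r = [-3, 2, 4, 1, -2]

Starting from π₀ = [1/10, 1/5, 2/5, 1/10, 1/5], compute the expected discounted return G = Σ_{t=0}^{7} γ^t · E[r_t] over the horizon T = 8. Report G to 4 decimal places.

G = 5.3506

t=0: π = [0.1000, 0.2000, 0.4000, 0.1000, 0.2000], E[r] = 1.4000, γ^t·E[r] = 1.400000, running G = 1.400000
t=1: π = [0.1600, 0.1900, 0.3100, 0.1700, 0.1700], E[r] = 0.9700, γ^t·E[r] = 0.873000, running G = 2.273000
t=2: π = [0.1690, 0.1970, 0.2840, 0.1690, 0.1810], E[r] = 0.8300, γ^t·E[r] = 0.672300, running G = 2.945300
t=3: π = [0.1716, 0.1972, 0.2793, 0.1728, 0.1791], E[r] = 0.8114, γ^t·E[r] = 0.591511, running G = 3.536811
t=4: π = [0.1721, 0.1974, 0.2781, 0.1727, 0.1797], E[r] = 0.8046, γ^t·E[r] = 0.527918, running G = 4.064728
t=5: π = [0.1722, 0.1975, 0.2779, 0.1729, 0.1796], E[r] = 0.8038, γ^t·E[r] = 0.474614, running G = 4.539342
t=6: π = [0.1722, 0.1975, 0.2779, 0.1729, 0.1796], E[r] = 0.8034, γ^t·E[r] = 0.426984, running G = 4.966327
t=7: π = [0.1722, 0.1975, 0.2778, 0.1729, 0.1796], E[r] = 0.8034, γ^t·E[r] = 0.384266, running G = 5.350592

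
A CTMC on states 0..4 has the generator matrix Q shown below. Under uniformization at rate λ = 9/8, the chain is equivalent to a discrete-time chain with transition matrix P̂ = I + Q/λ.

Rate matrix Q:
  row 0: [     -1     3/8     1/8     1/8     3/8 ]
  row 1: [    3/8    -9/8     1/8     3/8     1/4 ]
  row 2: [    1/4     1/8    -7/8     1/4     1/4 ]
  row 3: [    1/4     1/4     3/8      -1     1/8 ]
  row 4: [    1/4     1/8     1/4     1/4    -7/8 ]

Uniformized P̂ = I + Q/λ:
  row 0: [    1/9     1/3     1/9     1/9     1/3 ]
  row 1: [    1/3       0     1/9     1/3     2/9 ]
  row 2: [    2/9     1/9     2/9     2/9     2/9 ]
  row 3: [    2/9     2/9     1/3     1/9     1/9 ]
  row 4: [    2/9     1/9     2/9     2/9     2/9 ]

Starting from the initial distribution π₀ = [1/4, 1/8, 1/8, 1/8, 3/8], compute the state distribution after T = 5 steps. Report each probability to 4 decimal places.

t=0: π = [0.2500, 0.1250, 0.1250, 0.1250, 0.3750]
t=1: π = [0.2083, 0.1667, 0.1944, 0.1944, 0.2361]
t=2: π = [0.2176, 0.1605, 0.2022, 0.1960, 0.2238]
t=3: π = [0.2159, 0.1634, 0.2020, 0.1941, 0.2246]
t=4: π = [0.2164, 0.1625, 0.2016, 0.1948, 0.2246]
t=5: π = [0.2162, 0.1628, 0.2018, 0.1946, 0.2246]

π = [0.2162, 0.1628, 0.2018, 0.1946, 0.2246]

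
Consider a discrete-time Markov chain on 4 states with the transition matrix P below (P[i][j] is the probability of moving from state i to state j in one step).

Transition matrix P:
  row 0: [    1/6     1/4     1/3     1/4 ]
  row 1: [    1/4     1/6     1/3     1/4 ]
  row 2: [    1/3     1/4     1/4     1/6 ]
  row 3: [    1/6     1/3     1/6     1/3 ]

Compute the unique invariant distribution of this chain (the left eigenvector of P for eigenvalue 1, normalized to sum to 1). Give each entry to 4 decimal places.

Balance equations π_j = Σ_i π_i·P[i][j]:
  π_0 = 1/6·π_0 + 1/4·π_1 + 1/3·π_2 + 1/6·π_3
  π_1 = 1/4·π_0 + 1/6·π_1 + 1/4·π_2 + 1/3·π_3
  π_2 = 1/3·π_0 + 1/3·π_1 + 1/4·π_2 + 1/6·π_3
  normalize: π_0 + π_1 + π_2 + π_3 = 1
Solving the linear system gives exactly π = [142/611, 458/1833, 38/141, 35/141].

π = [0.2324, 0.2499, 0.2695, 0.2482]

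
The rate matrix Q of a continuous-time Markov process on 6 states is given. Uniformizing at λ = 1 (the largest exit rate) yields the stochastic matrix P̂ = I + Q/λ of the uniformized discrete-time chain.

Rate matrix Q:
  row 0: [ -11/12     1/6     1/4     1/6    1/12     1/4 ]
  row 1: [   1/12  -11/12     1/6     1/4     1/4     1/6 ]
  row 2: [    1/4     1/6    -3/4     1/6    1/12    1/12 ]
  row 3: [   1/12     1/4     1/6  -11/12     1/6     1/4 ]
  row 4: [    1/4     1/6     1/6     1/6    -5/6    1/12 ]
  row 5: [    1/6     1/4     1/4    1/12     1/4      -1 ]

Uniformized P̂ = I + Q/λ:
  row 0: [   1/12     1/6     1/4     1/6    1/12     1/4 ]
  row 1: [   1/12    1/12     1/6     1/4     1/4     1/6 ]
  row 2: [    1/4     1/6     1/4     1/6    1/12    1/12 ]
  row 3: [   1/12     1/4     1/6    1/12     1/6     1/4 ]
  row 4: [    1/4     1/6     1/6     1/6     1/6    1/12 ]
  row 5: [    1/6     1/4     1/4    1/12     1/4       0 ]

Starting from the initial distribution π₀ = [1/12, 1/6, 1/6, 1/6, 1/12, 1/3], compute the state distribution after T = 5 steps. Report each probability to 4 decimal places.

π = [0.1568, 0.1766, 0.2087, 0.1568, 0.1625, 0.1388]

t=0: π = [0.0833, 0.1667, 0.1667, 0.1667, 0.0833, 0.3333]
t=1: π = [0.1528, 0.1944, 0.2153, 0.1389, 0.1875, 0.1111]
t=2: π = [0.1597, 0.1713, 0.2066, 0.1620, 0.1615, 0.1389]
t=3: π = [0.1563, 0.1775, 0.2088, 0.1559, 0.1620, 0.1397]
t=4: π = [0.1568, 0.1765, 0.2087, 0.1568, 0.1627, 0.1385]
t=5: π = [0.1568, 0.1766, 0.2087, 0.1568, 0.1625, 0.1388]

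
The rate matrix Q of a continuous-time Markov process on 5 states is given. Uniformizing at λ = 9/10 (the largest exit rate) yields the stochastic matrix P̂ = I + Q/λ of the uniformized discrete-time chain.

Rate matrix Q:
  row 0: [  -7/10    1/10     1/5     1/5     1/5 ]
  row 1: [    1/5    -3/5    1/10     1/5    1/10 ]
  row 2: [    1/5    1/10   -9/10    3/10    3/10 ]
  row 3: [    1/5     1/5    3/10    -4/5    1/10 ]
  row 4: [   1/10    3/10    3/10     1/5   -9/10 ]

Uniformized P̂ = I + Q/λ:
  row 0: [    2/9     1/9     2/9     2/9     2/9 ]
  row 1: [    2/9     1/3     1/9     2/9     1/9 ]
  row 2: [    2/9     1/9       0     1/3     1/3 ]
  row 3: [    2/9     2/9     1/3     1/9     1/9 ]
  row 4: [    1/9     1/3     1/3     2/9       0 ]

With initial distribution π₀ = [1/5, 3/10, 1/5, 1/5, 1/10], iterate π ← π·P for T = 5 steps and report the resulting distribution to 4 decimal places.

π = [0.2045, 0.2198, 0.1960, 0.2198, 0.1599]

t=0: π = [0.2000, 0.3000, 0.2000, 0.2000, 0.1000]
t=1: π = [0.2111, 0.2222, 0.1778, 0.2222, 0.1667]
t=2: π = [0.2037, 0.2222, 0.2012, 0.2173, 0.1556]
t=3: π = [0.2049, 0.2192, 0.1942, 0.2204, 0.1612]
t=4: π = [0.2043, 0.2201, 0.1971, 0.2193, 0.1591]
t=5: π = [0.2045, 0.2198, 0.1960, 0.2198, 0.1599]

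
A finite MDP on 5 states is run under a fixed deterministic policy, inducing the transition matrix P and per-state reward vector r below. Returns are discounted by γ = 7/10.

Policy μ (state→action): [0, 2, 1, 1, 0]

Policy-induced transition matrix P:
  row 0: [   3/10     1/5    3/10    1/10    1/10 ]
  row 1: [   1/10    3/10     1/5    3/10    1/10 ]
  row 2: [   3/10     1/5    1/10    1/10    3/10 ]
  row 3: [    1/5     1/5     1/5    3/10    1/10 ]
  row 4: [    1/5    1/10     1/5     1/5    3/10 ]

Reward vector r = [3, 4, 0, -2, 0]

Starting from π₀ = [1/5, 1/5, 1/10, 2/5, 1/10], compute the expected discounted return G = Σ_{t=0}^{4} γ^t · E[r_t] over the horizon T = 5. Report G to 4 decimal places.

t=0: π = [0.2000, 0.2000, 0.1000, 0.4000, 0.1000], E[r] = 0.6000, γ^t·E[r] = 0.600000, running G = 0.600000
t=1: π = [0.2100, 0.2100, 0.2100, 0.2300, 0.1400], E[r] = 1.0100, γ^t·E[r] = 0.707000, running G = 1.307000
t=2: π = [0.2210, 0.2070, 0.2000, 0.2020, 0.1700], E[r] = 1.0870, γ^t·E[r] = 0.532630, running G = 1.839630
t=3: π = [0.2214, 0.2037, 0.2021, 0.1988, 0.1740], E[r] = 1.0814, γ^t·E[r] = 0.370920, running G = 2.210550
t=4: π = [0.2220, 0.2030, 0.2019, 0.1979, 0.1752], E[r] = 1.0820, γ^t·E[r] = 0.259793, running G = 2.470343

G = 2.4703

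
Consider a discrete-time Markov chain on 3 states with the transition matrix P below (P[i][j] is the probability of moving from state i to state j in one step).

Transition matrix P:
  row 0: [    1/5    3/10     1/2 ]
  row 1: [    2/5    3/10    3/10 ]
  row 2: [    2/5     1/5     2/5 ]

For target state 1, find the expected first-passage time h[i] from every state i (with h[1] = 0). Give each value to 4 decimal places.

First-step conditioning: h[1] = 0; for i ≠ 1, h[i] = 1 + Σ_k P[i][k]·h[k].
  h[0] = 1 + 1/5·h[0] + 1/2·h[2]
  h[2] = 1 + 2/5·h[0] + 2/5·h[2]
Solving the 2×2 linear system over states ≠ 1 gives exactly h = [55/14, 0, 30/7] (h[1] = 0 is the target).

h = [3.9286, 0.0000, 4.2857]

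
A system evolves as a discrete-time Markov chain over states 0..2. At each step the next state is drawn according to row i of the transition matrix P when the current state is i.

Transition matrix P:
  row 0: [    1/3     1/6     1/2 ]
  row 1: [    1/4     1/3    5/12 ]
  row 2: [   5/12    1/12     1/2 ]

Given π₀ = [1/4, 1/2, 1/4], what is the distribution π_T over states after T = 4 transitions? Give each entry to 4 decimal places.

t=0: π = [0.2500, 0.5000, 0.2500]
t=1: π = [0.3125, 0.2292, 0.4583]
t=2: π = [0.3524, 0.1667, 0.4809]
t=3: π = [0.3595, 0.1544, 0.4861]
t=4: π = [0.3610, 0.1519, 0.4871]

π = [0.3610, 0.1519, 0.4871]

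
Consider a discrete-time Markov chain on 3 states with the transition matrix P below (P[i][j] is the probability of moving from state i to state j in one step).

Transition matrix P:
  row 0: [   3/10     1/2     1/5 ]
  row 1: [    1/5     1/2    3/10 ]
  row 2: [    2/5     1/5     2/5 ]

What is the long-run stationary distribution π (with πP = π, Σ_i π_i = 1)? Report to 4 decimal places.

Balance equations π_j = Σ_i π_i·P[i][j]:
  π_0 = 3/10·π_0 + 1/5·π_1 + 2/5·π_2
  π_1 = 1/2·π_0 + 1/2·π_1 + 1/5·π_2
  normalize: π_0 + π_1 + π_2 = 1
Solving the linear system gives exactly π = [24/83, 34/83, 25/83].

π = [0.2892, 0.4096, 0.3012]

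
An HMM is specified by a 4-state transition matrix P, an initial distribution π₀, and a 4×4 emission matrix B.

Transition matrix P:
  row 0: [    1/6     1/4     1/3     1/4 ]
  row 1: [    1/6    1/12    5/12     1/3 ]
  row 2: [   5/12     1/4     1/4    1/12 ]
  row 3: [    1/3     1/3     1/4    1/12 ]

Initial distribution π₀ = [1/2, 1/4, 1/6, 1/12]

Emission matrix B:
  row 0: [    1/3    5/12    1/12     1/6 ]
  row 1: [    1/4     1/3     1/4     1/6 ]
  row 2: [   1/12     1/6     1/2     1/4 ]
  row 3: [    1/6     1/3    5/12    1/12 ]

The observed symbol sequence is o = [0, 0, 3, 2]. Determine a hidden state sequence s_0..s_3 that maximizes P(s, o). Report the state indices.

path = [0, 1, 2, 2]

t=0: δ = [1.667e-01, 6.250e-02, 1.389e-02, 1.389e-02]  (obs o_0=0)
t=1: δ = [9.259e-03, 1.042e-02, 4.630e-03, 6.944e-03]  ψ = [0, 0, 0, 0]  (obs o_1=0)
t=2: δ = [3.858e-04, 3.858e-04, 1.085e-03, 2.894e-04]  ψ = [3, 0, 1, 1]  (obs o_2=3)
t=3: δ = [3.768e-05, 6.782e-05, 1.356e-04, 5.358e-05]  ψ = [2, 2, 2, 1]  (obs o_3=2)
backtrack: best end state = 2; path = [0, 1, 2, 2]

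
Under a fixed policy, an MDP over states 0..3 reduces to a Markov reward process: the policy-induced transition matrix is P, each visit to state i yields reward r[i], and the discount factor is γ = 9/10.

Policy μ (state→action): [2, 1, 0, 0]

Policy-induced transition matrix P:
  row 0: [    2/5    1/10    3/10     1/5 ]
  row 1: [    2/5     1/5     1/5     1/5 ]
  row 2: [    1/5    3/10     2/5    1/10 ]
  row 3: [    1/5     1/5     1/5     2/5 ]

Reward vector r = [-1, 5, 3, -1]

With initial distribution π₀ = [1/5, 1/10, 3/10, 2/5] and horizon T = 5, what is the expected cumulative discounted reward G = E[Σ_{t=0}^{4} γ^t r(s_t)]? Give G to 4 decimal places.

t=0: π = [0.2000, 0.1000, 0.3000, 0.4000], E[r] = 0.8000, γ^t·E[r] = 0.800000, running G = 0.800000
t=1: π = [0.2600, 0.2100, 0.2800, 0.2500], E[r] = 1.3800, γ^t·E[r] = 1.242000, running G = 2.042000
t=2: π = [0.2940, 0.2020, 0.2820, 0.2220], E[r] = 1.3400, γ^t·E[r] = 1.085400, running G = 3.127400
t=3: π = [0.2992, 0.1988, 0.2858, 0.2162], E[r] = 1.3360, γ^t·E[r] = 0.973944, running G = 4.101344
t=4: π = [0.2996, 0.1987, 0.2871, 0.2147], E[r] = 1.3403, γ^t·E[r] = 0.879358, running G = 4.980702

G = 4.9807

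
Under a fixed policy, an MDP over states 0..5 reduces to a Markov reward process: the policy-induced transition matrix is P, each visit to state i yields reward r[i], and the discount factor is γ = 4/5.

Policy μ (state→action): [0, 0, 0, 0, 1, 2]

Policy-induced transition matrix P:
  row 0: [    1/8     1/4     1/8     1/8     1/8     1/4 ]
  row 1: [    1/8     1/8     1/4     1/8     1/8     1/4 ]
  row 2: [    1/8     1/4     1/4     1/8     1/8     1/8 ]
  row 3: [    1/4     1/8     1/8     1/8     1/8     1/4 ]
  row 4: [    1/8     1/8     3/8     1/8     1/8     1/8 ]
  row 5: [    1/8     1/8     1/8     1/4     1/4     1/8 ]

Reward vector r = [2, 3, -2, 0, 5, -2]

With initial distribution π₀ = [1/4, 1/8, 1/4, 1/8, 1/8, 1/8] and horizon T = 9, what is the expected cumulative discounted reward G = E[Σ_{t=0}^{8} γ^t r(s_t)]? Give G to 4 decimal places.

G = 3.2565

t=0: π = [0.2500, 0.1250, 0.2500, 0.1250, 0.1250, 0.1250], E[r] = 0.7500, γ^t·E[r] = 0.750000, running G = 0.750000
t=1: π = [0.1406, 0.1875, 0.2031, 0.1406, 0.1406, 0.1875], E[r] = 0.7656, γ^t·E[r] = 0.612500, running G = 1.362500
t=2: π = [0.1426, 0.1680, 0.2090, 0.1484, 0.1484, 0.1836], E[r] = 0.7461, γ^t·E[r] = 0.477500, running G = 1.840000
t=3: π = [0.1436, 0.1689, 0.2092, 0.1479, 0.1479, 0.1824], E[r] = 0.7505, γ^t·E[r] = 0.384250, running G = 2.224250
t=4: π = [0.1435, 0.1691, 0.2093, 0.1478, 0.1478, 0.1826], E[r] = 0.7496, γ^t·E[r] = 0.307050, running G = 2.531300
t=5: π = [0.1435, 0.1691, 0.2092, 0.1478, 0.1478, 0.1825], E[r] = 0.7497, γ^t·E[r] = 0.245676, running G = 2.776976
t=6: π = [0.1435, 0.1691, 0.2092, 0.1478, 0.1478, 0.1825], E[r] = 0.7497, γ^t·E[r] = 0.196536, running G = 2.973512
t=7: π = [0.1435, 0.1691, 0.2092, 0.1478, 0.1478, 0.1825], E[r] = 0.7497, γ^t·E[r] = 0.157230, running G = 3.130742
t=8: π = [0.1435, 0.1691, 0.2092, 0.1478, 0.1478, 0.1825], E[r] = 0.7497, γ^t·E[r] = 0.125784, running G = 3.256526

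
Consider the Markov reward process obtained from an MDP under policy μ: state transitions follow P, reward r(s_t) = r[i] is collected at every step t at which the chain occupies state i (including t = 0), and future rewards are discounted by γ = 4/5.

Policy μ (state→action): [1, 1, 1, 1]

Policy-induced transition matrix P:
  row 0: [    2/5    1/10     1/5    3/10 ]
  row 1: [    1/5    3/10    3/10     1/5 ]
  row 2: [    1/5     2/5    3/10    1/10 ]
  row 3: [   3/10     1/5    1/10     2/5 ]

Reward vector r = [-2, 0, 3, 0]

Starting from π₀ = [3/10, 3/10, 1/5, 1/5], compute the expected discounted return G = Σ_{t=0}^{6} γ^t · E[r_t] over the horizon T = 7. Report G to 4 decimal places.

t=0: π = [0.3000, 0.3000, 0.2000, 0.2000], E[r] = 0.0000, γ^t·E[r] = 0.000000, running G = 0.000000
t=1: π = [0.2800, 0.2400, 0.2300, 0.2500], E[r] = 0.1300, γ^t·E[r] = 0.104000, running G = 0.104000
t=2: π = [0.2810, 0.2420, 0.2220, 0.2550], E[r] = 0.1040, γ^t·E[r] = 0.066560, running G = 0.170560
t=3: π = [0.2817, 0.2405, 0.2209, 0.2569], E[r] = 0.0993, γ^t·E[r] = 0.050842, running G = 0.221402
t=4: π = [0.2820, 0.2401, 0.2205, 0.2575], E[r] = 0.0973, γ^t·E[r] = 0.039850, running G = 0.261252
t=5: π = [0.2822, 0.2399, 0.2203, 0.2577], E[r] = 0.0966, γ^t·E[r] = 0.031657, running G = 0.292909
t=6: π = [0.2822, 0.2398, 0.2203, 0.2577], E[r] = 0.0964, γ^t·E[r] = 0.025264, running G = 0.318173

G = 0.3182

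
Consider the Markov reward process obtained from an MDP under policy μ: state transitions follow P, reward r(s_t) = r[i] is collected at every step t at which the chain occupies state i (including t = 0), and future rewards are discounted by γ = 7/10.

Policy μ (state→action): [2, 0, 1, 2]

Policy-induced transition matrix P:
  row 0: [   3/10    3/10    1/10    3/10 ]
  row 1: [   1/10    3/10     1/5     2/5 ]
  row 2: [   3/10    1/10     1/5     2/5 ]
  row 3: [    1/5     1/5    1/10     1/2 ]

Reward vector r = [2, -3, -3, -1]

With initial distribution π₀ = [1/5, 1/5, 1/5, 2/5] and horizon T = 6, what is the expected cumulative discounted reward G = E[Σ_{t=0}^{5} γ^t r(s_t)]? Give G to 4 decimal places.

t=0: π = [0.2000, 0.2000, 0.2000, 0.4000], E[r] = -1.2000, γ^t·E[r] = -1.200000, running G = -1.200000
t=1: π = [0.2200, 0.2200, 0.1400, 0.4200], E[r] = -1.0600, γ^t·E[r] = -0.742000, running G = -1.942000
t=2: π = [0.2140, 0.2300, 0.1360, 0.4200], E[r] = -1.0900, γ^t·E[r] = -0.534100, running G = -2.476100
t=3: π = [0.2120, 0.2308, 0.1366, 0.4206], E[r] = -1.0988, γ^t·E[r] = -0.376888, running G = -2.852988
t=4: π = [0.2118, 0.2306, 0.1367, 0.4209], E[r] = -1.0994, γ^t·E[r] = -0.263961, running G = -3.116950
t=5: π = [0.2118, 0.2306, 0.1367, 0.4209], E[r] = -1.0992, γ^t·E[r] = -0.184748, running G = -3.301698

G = -3.3017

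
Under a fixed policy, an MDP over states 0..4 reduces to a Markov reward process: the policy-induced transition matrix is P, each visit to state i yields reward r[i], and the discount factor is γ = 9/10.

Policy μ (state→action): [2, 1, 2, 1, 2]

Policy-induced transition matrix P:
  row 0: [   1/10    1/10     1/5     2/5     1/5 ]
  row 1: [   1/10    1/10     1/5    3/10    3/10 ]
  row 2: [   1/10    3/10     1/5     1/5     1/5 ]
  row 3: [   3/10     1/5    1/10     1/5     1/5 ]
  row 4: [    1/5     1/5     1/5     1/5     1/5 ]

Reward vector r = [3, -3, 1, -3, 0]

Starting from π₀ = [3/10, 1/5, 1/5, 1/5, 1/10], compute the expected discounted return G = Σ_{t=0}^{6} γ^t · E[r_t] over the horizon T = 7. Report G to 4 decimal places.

t=0: π = [0.3000, 0.2000, 0.2000, 0.2000, 0.1000], E[r] = -0.1000, γ^t·E[r] = -0.100000, running G = -0.100000
t=1: π = [0.1500, 0.1700, 0.1800, 0.2800, 0.2200], E[r] = -0.7200, γ^t·E[r] = -0.648000, running G = -0.748000
t=2: π = [0.1780, 0.1860, 0.1720, 0.2470, 0.2170], E[r] = -0.5930, γ^t·E[r] = -0.480330, running G = -1.228330
t=3: π = [0.1711, 0.1808, 0.1753, 0.2542, 0.2186], E[r] = -0.6164, γ^t·E[r] = -0.449356, running G = -1.677686
t=4: π = [0.1727, 0.1823, 0.1746, 0.2523, 0.2181], E[r] = -0.6112, γ^t·E[r] = -0.401035, running G = -2.078720
t=5: π = [0.1723, 0.1820, 0.1748, 0.2528, 0.2182], E[r] = -0.6126, γ^t·E[r] = -0.361740, running G = -2.440460
t=6: π = [0.1724, 0.1821, 0.1747, 0.2526, 0.2182], E[r] = -0.6123, γ^t·E[r] = -0.325377, running G = -2.765837

G = -2.7658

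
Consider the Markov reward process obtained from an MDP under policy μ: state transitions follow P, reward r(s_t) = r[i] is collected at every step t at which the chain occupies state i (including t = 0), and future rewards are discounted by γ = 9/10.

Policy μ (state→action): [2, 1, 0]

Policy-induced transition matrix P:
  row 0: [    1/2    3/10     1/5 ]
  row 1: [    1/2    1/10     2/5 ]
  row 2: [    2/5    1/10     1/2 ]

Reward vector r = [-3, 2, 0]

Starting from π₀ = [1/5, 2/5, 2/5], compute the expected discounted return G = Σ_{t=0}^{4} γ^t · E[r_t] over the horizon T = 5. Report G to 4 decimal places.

G = -2.9976

t=0: π = [0.2000, 0.4000, 0.4000], E[r] = 0.2000, γ^t·E[r] = 0.200000, running G = 0.200000
t=1: π = [0.4600, 0.1400, 0.4000], E[r] = -1.1000, γ^t·E[r] = -0.990000, running G = -0.790000
t=2: π = [0.4600, 0.1920, 0.3480], E[r] = -0.9960, γ^t·E[r] = -0.806760, running G = -1.596760
t=3: π = [0.4652, 0.1920, 0.3428], E[r] = -1.0116, γ^t·E[r] = -0.737456, running G = -2.334216
t=4: π = [0.4657, 0.1930, 0.3412], E[r] = -1.0111, γ^t·E[r] = -0.663370, running G = -2.997586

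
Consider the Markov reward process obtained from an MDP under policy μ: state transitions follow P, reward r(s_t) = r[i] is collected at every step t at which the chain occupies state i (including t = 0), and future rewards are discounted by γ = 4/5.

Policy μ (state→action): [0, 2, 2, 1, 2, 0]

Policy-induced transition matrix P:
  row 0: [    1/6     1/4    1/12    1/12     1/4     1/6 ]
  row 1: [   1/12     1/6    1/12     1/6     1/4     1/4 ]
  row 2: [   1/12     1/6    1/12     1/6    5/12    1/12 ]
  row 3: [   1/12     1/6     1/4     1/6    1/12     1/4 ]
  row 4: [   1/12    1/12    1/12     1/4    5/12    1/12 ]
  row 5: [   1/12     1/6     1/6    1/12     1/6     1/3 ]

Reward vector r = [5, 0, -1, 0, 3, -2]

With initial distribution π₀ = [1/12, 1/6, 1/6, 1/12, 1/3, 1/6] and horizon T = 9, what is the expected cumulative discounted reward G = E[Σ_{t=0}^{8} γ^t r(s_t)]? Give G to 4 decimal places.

G = 3.5868

t=0: π = [0.0833, 0.1667, 0.1667, 0.0833, 0.3333, 0.1667], E[r] = 0.9167, γ^t·E[r] = 0.916667, running G = 0.916667
t=1: π = [0.0903, 0.1458, 0.1111, 0.1736, 0.3056, 0.1736], E[r] = 0.9097, γ^t·E[r] = 0.727778, running G = 1.644444
t=2: π = [0.0909, 0.1487, 0.1267, 0.1701, 0.2760, 0.1875], E[r] = 0.7807, γ^t·E[r] = 0.499630, running G = 2.144074
t=3: π = [0.0909, 0.1512, 0.1273, 0.1665, 0.2731, 0.1909], E[r] = 0.7648, γ^t·E[r] = 0.391580, running G = 2.535654
t=4: π = [0.0909, 0.1515, 0.1270, 0.1659, 0.2731, 0.1916], E[r] = 0.7636, γ^t·E[r] = 0.312785, running G = 2.848440
t=5: π = [0.0909, 0.1515, 0.1270, 0.1659, 0.2731, 0.1917], E[r] = 0.7633, γ^t·E[r] = 0.250130, running G = 3.098570
t=6: π = [0.0909, 0.1515, 0.1270, 0.1659, 0.2730, 0.1917], E[r] = 0.7633, γ^t·E[r] = 0.200085, running G = 3.298655
t=7: π = [0.0909, 0.1515, 0.1270, 0.1659, 0.2730, 0.1917], E[r] = 0.7633, γ^t·E[r] = 0.160066, running G = 3.458721
t=8: π = [0.0909, 0.1515, 0.1270, 0.1659, 0.2730, 0.1917], E[r] = 0.7633, γ^t·E[r] = 0.128052, running G = 3.586773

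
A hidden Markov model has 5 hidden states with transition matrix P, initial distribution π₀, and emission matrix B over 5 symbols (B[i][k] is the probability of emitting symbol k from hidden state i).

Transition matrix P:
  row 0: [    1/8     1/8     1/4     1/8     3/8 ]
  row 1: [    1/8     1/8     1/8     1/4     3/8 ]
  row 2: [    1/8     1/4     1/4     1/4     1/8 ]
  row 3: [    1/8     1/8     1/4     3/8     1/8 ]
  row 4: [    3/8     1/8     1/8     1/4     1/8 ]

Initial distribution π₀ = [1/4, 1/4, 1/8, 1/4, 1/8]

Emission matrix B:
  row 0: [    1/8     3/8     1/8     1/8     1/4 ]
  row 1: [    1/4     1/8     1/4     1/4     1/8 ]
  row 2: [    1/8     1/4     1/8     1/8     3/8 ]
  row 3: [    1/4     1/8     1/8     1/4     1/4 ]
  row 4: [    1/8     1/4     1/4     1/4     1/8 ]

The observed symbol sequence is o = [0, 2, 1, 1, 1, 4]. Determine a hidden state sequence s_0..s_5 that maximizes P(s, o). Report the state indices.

path = [1, 4, 0, 4, 0, 2]

t=0: δ = [3.125e-02, 6.250e-02, 1.562e-02, 6.250e-02, 1.562e-02]  (obs o_0=0)
t=1: δ = [9.766e-04, 1.953e-03, 1.953e-03, 2.930e-03, 5.859e-03]  ψ = [1, 1, 3, 3, 1]  (obs o_1=2)
t=2: δ = [8.240e-04, 9.155e-05, 1.831e-04, 1.831e-04, 1.831e-04]  ψ = [4, 4, 3, 4, 1]  (obs o_2=1)
t=3: δ = [3.862e-05, 1.287e-05, 5.150e-05, 1.287e-05, 7.725e-05]  ψ = [0, 0, 0, 0, 0]  (obs o_3=1)
t=4: δ = [1.086e-05, 1.609e-06, 3.219e-06, 2.414e-06, 3.621e-06]  ψ = [4, 2, 2, 4, 0]  (obs o_4=1)
t=5: δ = [3.395e-07, 1.697e-07, 1.018e-06, 3.395e-07, 5.092e-07]  ψ = [0, 0, 0, 0, 0]  (obs o_5=4)
backtrack: best end state = 2; path = [1, 4, 0, 4, 0, 2]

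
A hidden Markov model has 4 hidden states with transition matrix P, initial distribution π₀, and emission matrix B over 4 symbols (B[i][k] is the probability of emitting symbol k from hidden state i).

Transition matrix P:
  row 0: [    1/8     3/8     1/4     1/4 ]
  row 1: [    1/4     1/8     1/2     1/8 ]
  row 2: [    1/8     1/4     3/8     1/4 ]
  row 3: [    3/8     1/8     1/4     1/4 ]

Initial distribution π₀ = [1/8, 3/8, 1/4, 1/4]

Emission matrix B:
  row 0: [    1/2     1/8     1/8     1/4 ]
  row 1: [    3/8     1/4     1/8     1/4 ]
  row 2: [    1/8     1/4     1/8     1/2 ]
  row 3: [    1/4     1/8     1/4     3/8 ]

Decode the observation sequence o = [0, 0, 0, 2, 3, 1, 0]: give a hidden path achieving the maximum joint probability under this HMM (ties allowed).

t=0: δ = [6.250e-02, 1.406e-01, 3.125e-02, 6.250e-02]  (obs o_0=0)
t=1: δ = [1.758e-02, 8.789e-03, 8.789e-03, 4.395e-03]  ψ = [1, 0, 1, 1]  (obs o_1=0)
t=2: δ = [1.099e-03, 2.472e-03, 5.493e-04, 1.099e-03]  ψ = [0, 0, 0, 0]  (obs o_2=0)
t=3: δ = [7.725e-05, 5.150e-05, 1.545e-04, 7.725e-05]  ψ = [1, 0, 1, 1]  (obs o_3=2)
t=4: δ = [7.242e-06, 9.656e-06, 2.897e-05, 1.448e-05]  ψ = [3, 2, 2, 2]  (obs o_4=3)
t=5: δ = [6.789e-07, 1.810e-06, 2.716e-06, 9.052e-07]  ψ = [3, 2, 2, 2]  (obs o_5=1)
t=6: δ = [2.263e-07, 2.546e-07, 1.273e-07, 1.697e-07]  ψ = [1, 2, 2, 2]  (obs o_6=0)
backtrack: best end state = 1; path = [1, 0, 1, 2, 2, 2, 1]

path = [1, 0, 1, 2, 2, 2, 1]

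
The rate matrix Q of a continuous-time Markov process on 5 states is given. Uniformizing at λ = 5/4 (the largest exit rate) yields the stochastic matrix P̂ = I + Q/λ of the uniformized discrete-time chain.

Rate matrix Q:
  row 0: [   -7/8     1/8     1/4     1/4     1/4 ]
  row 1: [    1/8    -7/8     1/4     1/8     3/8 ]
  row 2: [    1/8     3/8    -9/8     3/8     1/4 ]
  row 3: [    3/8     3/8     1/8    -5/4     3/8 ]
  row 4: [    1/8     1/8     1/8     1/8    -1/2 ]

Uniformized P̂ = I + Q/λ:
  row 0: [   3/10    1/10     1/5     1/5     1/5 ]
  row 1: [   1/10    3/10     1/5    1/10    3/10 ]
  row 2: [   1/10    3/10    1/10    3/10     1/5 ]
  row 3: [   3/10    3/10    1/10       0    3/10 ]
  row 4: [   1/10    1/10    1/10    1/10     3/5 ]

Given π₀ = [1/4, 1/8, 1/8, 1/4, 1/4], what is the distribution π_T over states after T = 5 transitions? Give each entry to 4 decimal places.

t=0: π = [0.2500, 0.1250, 0.1250, 0.2500, 0.2500]
t=1: π = [0.2000, 0.2000, 0.1375, 0.1250, 0.3375]
t=2: π = [0.1650, 0.1925, 0.1400, 0.1350, 0.3675]
t=3: π = [0.1600, 0.1935, 0.1358, 0.1310, 0.3798]
t=4: π = [0.1582, 0.1921, 0.1354, 0.1301, 0.3844]
t=5: π = [0.1577, 0.1915, 0.1350, 0.1299, 0.3860]

π = [0.1577, 0.1915, 0.1350, 0.1299, 0.3860]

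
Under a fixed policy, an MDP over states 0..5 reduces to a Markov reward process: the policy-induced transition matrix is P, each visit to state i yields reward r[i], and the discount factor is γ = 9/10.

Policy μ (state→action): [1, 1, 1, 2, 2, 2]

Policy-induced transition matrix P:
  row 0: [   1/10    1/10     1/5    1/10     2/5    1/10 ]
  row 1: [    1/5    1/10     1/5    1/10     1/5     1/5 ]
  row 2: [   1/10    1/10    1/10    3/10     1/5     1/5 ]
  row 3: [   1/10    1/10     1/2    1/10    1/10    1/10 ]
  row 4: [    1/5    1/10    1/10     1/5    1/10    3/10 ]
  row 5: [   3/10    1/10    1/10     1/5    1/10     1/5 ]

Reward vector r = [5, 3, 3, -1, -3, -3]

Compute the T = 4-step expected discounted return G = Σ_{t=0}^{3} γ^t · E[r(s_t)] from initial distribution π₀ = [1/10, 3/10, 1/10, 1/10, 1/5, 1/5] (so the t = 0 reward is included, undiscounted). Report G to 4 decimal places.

G = 1.5490

t=0: π = [0.1000, 0.3000, 0.1000, 0.1000, 0.2000, 0.2000], E[r] = 0.4000, γ^t·E[r] = 0.400000, running G = 0.400000
t=1: π = [0.1900, 0.1000, 0.1800, 0.1600, 0.1700, 0.2000], E[r] = 0.5200, γ^t·E[r] = 0.468000, running G = 0.868000
t=2: π = [0.1670, 0.1000, 0.1930, 0.1730, 0.1850, 0.1820], E[r] = 0.4400, γ^t·E[r] = 0.356400, running G = 1.224400
t=3: π = [0.1649, 0.1000, 0.1959, 0.1753, 0.1794, 0.1845], E[r] = 0.4452, γ^t·E[r] = 0.324551, running G = 1.548951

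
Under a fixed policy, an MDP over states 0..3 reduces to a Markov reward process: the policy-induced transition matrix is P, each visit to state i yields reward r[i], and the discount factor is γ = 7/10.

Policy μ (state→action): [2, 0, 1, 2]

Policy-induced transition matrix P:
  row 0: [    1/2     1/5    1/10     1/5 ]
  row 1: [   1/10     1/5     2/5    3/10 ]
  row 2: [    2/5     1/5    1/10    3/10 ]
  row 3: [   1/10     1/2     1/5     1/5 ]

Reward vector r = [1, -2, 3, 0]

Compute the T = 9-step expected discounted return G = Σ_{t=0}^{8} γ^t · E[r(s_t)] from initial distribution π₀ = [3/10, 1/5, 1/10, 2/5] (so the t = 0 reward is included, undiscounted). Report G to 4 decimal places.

t=0: π = [0.3000, 0.2000, 0.1000, 0.4000], E[r] = 0.2000, γ^t·E[r] = 0.200000, running G = 0.200000
t=1: π = [0.2500, 0.3200, 0.2000, 0.2300], E[r] = 0.2100, γ^t·E[r] = 0.147000, running G = 0.347000
t=2: π = [0.2600, 0.2690, 0.2190, 0.2520], E[r] = 0.3790, γ^t·E[r] = 0.185710, running G = 0.532710
t=3: π = [0.2697, 0.2756, 0.2059, 0.2488], E[r] = 0.3362, γ^t·E[r] = 0.115317, running G = 0.648027
t=4: π = [0.2697, 0.2746, 0.2076, 0.2482], E[r] = 0.3431, γ^t·E[r] = 0.082366, running G = 0.730393
t=5: π = [0.2701, 0.2744, 0.2072, 0.2482], E[r] = 0.3429, γ^t·E[r] = 0.057624, running G = 0.788017
t=6: π = [0.2702, 0.2745, 0.2072, 0.2482], E[r] = 0.3427, γ^t·E[r] = 0.040324, running G = 0.828341
t=7: π = [0.2702, 0.2744, 0.2072, 0.2482], E[r] = 0.3428, γ^t·E[r] = 0.028231, running G = 0.856572
t=8: π = [0.2702, 0.2744, 0.2072, 0.2482], E[r] = 0.3428, γ^t·E[r] = 0.019761, running G = 0.876334

G = 0.8763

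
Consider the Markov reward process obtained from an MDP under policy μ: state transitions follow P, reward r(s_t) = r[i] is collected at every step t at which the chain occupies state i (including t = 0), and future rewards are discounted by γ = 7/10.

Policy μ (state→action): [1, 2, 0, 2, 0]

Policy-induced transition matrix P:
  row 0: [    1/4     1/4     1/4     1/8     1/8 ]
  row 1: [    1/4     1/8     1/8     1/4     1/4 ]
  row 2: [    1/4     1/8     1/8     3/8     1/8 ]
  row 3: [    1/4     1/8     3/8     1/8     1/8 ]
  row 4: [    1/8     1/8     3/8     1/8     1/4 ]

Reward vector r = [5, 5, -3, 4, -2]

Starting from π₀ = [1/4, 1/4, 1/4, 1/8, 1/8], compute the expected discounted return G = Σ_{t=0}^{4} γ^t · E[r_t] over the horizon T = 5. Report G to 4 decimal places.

t=0: π = [0.2500, 0.2500, 0.2500, 0.1250, 0.1250], E[r] = 2.0000, γ^t·E[r] = 2.000000, running G = 2.000000
t=1: π = [0.2344, 0.1563, 0.2188, 0.2188, 0.1719], E[r] = 1.8281, γ^t·E[r] = 1.279688, running G = 3.279688
t=2: π = [0.2285, 0.1543, 0.2520, 0.1992, 0.1660], E[r] = 1.6230, γ^t·E[r] = 0.795293, running G = 4.074980
t=3: π = [0.2292, 0.1536, 0.2449, 0.2073, 0.1650], E[r] = 1.6785, γ^t·E[r] = 0.575714, running G = 4.650695
t=4: π = [0.2294, 0.1537, 0.2467, 0.2054, 0.1648], E[r] = 1.6669, γ^t·E[r] = 0.400230, running G = 5.050925

G = 5.0509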